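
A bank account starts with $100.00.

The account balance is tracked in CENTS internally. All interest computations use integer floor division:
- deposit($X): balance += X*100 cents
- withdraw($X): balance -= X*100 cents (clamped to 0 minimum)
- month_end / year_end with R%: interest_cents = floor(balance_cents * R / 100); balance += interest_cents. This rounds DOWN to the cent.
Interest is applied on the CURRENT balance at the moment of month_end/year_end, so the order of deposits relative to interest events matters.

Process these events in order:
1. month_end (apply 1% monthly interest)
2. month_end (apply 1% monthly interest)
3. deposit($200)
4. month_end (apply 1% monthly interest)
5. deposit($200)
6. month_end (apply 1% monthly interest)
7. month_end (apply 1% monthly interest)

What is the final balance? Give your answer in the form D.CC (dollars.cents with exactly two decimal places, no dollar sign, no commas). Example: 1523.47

After 1 (month_end (apply 1% monthly interest)): balance=$101.00 total_interest=$1.00
After 2 (month_end (apply 1% monthly interest)): balance=$102.01 total_interest=$2.01
After 3 (deposit($200)): balance=$302.01 total_interest=$2.01
After 4 (month_end (apply 1% monthly interest)): balance=$305.03 total_interest=$5.03
After 5 (deposit($200)): balance=$505.03 total_interest=$5.03
After 6 (month_end (apply 1% monthly interest)): balance=$510.08 total_interest=$10.08
After 7 (month_end (apply 1% monthly interest)): balance=$515.18 total_interest=$15.18

Answer: 515.18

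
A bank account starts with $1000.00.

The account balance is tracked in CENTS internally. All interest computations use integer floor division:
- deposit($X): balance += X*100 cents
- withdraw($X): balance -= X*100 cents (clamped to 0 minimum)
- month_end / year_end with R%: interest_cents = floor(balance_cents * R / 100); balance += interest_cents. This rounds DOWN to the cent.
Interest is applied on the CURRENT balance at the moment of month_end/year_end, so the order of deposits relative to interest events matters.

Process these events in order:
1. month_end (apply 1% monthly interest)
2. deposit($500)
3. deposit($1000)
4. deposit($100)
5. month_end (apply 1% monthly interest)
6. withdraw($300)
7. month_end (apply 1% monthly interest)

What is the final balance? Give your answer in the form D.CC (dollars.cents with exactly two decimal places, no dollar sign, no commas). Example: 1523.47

After 1 (month_end (apply 1% monthly interest)): balance=$1010.00 total_interest=$10.00
After 2 (deposit($500)): balance=$1510.00 total_interest=$10.00
After 3 (deposit($1000)): balance=$2510.00 total_interest=$10.00
After 4 (deposit($100)): balance=$2610.00 total_interest=$10.00
After 5 (month_end (apply 1% monthly interest)): balance=$2636.10 total_interest=$36.10
After 6 (withdraw($300)): balance=$2336.10 total_interest=$36.10
After 7 (month_end (apply 1% monthly interest)): balance=$2359.46 total_interest=$59.46

Answer: 2359.46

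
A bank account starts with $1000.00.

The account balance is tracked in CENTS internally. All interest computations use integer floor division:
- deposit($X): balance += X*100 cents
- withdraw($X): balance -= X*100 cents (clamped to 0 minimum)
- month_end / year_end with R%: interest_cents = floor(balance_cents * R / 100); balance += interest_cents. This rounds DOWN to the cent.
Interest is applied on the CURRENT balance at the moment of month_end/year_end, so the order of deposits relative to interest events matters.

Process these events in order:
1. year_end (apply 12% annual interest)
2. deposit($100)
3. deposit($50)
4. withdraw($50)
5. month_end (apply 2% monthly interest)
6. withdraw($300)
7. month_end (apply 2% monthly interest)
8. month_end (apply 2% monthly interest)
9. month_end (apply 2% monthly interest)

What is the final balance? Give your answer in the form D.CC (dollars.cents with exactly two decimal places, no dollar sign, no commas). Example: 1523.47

Answer: 1002.19

Derivation:
After 1 (year_end (apply 12% annual interest)): balance=$1120.00 total_interest=$120.00
After 2 (deposit($100)): balance=$1220.00 total_interest=$120.00
After 3 (deposit($50)): balance=$1270.00 total_interest=$120.00
After 4 (withdraw($50)): balance=$1220.00 total_interest=$120.00
After 5 (month_end (apply 2% monthly interest)): balance=$1244.40 total_interest=$144.40
After 6 (withdraw($300)): balance=$944.40 total_interest=$144.40
After 7 (month_end (apply 2% monthly interest)): balance=$963.28 total_interest=$163.28
After 8 (month_end (apply 2% monthly interest)): balance=$982.54 total_interest=$182.54
After 9 (month_end (apply 2% monthly interest)): balance=$1002.19 total_interest=$202.19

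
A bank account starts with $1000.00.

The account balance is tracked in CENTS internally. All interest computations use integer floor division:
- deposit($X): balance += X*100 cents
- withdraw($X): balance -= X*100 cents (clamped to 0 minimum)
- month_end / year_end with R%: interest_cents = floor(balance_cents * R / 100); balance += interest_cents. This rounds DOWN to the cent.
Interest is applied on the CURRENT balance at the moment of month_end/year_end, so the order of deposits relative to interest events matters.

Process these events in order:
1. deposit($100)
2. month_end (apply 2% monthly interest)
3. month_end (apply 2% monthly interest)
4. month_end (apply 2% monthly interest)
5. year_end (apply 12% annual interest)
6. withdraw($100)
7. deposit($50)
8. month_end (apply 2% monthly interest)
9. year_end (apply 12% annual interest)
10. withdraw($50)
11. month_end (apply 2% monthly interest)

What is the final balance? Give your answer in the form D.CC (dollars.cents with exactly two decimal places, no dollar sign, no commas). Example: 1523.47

Answer: 1414.15

Derivation:
After 1 (deposit($100)): balance=$1100.00 total_interest=$0.00
After 2 (month_end (apply 2% monthly interest)): balance=$1122.00 total_interest=$22.00
After 3 (month_end (apply 2% monthly interest)): balance=$1144.44 total_interest=$44.44
After 4 (month_end (apply 2% monthly interest)): balance=$1167.32 total_interest=$67.32
After 5 (year_end (apply 12% annual interest)): balance=$1307.39 total_interest=$207.39
After 6 (withdraw($100)): balance=$1207.39 total_interest=$207.39
After 7 (deposit($50)): balance=$1257.39 total_interest=$207.39
After 8 (month_end (apply 2% monthly interest)): balance=$1282.53 total_interest=$232.53
After 9 (year_end (apply 12% annual interest)): balance=$1436.43 total_interest=$386.43
After 10 (withdraw($50)): balance=$1386.43 total_interest=$386.43
After 11 (month_end (apply 2% monthly interest)): balance=$1414.15 total_interest=$414.15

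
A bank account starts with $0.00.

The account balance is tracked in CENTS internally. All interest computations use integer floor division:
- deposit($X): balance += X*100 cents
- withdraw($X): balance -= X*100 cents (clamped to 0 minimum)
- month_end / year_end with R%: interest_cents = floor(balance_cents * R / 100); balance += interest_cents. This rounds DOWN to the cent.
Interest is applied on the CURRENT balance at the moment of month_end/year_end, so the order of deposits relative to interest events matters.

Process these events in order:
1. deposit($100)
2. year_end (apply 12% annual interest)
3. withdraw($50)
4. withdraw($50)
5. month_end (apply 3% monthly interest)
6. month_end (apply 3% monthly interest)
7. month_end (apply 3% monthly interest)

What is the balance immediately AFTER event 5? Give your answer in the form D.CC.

After 1 (deposit($100)): balance=$100.00 total_interest=$0.00
After 2 (year_end (apply 12% annual interest)): balance=$112.00 total_interest=$12.00
After 3 (withdraw($50)): balance=$62.00 total_interest=$12.00
After 4 (withdraw($50)): balance=$12.00 total_interest=$12.00
After 5 (month_end (apply 3% monthly interest)): balance=$12.36 total_interest=$12.36

Answer: 12.36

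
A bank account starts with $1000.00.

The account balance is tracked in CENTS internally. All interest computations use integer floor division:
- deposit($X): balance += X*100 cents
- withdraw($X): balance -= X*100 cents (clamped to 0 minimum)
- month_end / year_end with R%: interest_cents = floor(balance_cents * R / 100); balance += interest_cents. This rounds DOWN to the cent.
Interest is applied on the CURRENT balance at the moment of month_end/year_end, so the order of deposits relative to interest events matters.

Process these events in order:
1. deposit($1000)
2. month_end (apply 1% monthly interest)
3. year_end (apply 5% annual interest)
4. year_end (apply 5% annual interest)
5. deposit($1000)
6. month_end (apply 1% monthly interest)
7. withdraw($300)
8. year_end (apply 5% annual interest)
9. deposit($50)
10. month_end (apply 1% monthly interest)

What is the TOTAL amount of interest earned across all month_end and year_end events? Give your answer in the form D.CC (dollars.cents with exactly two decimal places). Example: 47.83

Answer: 438.85

Derivation:
After 1 (deposit($1000)): balance=$2000.00 total_interest=$0.00
After 2 (month_end (apply 1% monthly interest)): balance=$2020.00 total_interest=$20.00
After 3 (year_end (apply 5% annual interest)): balance=$2121.00 total_interest=$121.00
After 4 (year_end (apply 5% annual interest)): balance=$2227.05 total_interest=$227.05
After 5 (deposit($1000)): balance=$3227.05 total_interest=$227.05
After 6 (month_end (apply 1% monthly interest)): balance=$3259.32 total_interest=$259.32
After 7 (withdraw($300)): balance=$2959.32 total_interest=$259.32
After 8 (year_end (apply 5% annual interest)): balance=$3107.28 total_interest=$407.28
After 9 (deposit($50)): balance=$3157.28 total_interest=$407.28
After 10 (month_end (apply 1% monthly interest)): balance=$3188.85 total_interest=$438.85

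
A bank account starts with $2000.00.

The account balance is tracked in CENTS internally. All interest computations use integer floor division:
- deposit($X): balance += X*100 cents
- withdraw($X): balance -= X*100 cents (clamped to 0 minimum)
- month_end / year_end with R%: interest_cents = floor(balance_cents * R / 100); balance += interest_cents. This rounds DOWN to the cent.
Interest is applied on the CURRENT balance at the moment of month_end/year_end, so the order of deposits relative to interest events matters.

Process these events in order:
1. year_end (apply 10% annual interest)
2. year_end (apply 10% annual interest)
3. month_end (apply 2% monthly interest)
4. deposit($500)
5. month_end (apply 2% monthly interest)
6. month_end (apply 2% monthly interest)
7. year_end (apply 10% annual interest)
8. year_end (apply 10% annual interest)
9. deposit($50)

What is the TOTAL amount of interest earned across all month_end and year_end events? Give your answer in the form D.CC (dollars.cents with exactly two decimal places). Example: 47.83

Answer: 1236.85

Derivation:
After 1 (year_end (apply 10% annual interest)): balance=$2200.00 total_interest=$200.00
After 2 (year_end (apply 10% annual interest)): balance=$2420.00 total_interest=$420.00
After 3 (month_end (apply 2% monthly interest)): balance=$2468.40 total_interest=$468.40
After 4 (deposit($500)): balance=$2968.40 total_interest=$468.40
After 5 (month_end (apply 2% monthly interest)): balance=$3027.76 total_interest=$527.76
After 6 (month_end (apply 2% monthly interest)): balance=$3088.31 total_interest=$588.31
After 7 (year_end (apply 10% annual interest)): balance=$3397.14 total_interest=$897.14
After 8 (year_end (apply 10% annual interest)): balance=$3736.85 total_interest=$1236.85
After 9 (deposit($50)): balance=$3786.85 total_interest=$1236.85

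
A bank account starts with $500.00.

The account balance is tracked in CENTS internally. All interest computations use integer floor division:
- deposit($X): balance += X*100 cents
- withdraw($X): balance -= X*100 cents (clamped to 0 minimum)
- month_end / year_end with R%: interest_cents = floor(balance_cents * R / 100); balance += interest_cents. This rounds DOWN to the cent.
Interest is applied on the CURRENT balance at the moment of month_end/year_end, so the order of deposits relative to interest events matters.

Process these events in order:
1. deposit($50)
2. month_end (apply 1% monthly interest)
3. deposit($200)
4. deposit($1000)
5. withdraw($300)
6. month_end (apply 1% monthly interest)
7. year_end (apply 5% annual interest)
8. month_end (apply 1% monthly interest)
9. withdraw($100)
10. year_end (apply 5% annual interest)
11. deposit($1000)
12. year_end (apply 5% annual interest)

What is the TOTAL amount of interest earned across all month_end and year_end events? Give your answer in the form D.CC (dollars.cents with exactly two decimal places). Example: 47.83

After 1 (deposit($50)): balance=$550.00 total_interest=$0.00
After 2 (month_end (apply 1% monthly interest)): balance=$555.50 total_interest=$5.50
After 3 (deposit($200)): balance=$755.50 total_interest=$5.50
After 4 (deposit($1000)): balance=$1755.50 total_interest=$5.50
After 5 (withdraw($300)): balance=$1455.50 total_interest=$5.50
After 6 (month_end (apply 1% monthly interest)): balance=$1470.05 total_interest=$20.05
After 7 (year_end (apply 5% annual interest)): balance=$1543.55 total_interest=$93.55
After 8 (month_end (apply 1% monthly interest)): balance=$1558.98 total_interest=$108.98
After 9 (withdraw($100)): balance=$1458.98 total_interest=$108.98
After 10 (year_end (apply 5% annual interest)): balance=$1531.92 total_interest=$181.92
After 11 (deposit($1000)): balance=$2531.92 total_interest=$181.92
After 12 (year_end (apply 5% annual interest)): balance=$2658.51 total_interest=$308.51

Answer: 308.51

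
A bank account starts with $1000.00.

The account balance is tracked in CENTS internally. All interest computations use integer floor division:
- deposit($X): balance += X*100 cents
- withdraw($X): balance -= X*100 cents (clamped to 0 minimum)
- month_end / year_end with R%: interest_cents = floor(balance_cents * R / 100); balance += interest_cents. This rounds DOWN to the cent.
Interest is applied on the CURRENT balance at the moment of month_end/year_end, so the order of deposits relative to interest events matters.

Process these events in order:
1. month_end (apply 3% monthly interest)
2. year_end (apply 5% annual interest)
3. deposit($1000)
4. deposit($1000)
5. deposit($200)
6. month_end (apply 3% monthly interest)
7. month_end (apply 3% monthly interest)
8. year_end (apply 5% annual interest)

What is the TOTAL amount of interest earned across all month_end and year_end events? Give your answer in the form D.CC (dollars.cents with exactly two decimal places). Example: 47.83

After 1 (month_end (apply 3% monthly interest)): balance=$1030.00 total_interest=$30.00
After 2 (year_end (apply 5% annual interest)): balance=$1081.50 total_interest=$81.50
After 3 (deposit($1000)): balance=$2081.50 total_interest=$81.50
After 4 (deposit($1000)): balance=$3081.50 total_interest=$81.50
After 5 (deposit($200)): balance=$3281.50 total_interest=$81.50
After 6 (month_end (apply 3% monthly interest)): balance=$3379.94 total_interest=$179.94
After 7 (month_end (apply 3% monthly interest)): balance=$3481.33 total_interest=$281.33
After 8 (year_end (apply 5% annual interest)): balance=$3655.39 total_interest=$455.39

Answer: 455.39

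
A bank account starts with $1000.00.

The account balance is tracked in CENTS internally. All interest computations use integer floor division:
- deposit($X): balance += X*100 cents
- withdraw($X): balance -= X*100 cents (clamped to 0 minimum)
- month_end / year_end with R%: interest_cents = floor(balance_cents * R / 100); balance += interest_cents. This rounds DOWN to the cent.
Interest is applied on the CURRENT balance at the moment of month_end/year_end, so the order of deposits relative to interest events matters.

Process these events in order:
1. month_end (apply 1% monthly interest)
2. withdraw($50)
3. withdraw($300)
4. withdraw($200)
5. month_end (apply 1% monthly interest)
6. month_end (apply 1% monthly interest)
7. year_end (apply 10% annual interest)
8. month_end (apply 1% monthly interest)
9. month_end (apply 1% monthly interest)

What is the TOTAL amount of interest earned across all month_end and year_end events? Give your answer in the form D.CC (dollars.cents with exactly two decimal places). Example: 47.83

Answer: 76.53

Derivation:
After 1 (month_end (apply 1% monthly interest)): balance=$1010.00 total_interest=$10.00
After 2 (withdraw($50)): balance=$960.00 total_interest=$10.00
After 3 (withdraw($300)): balance=$660.00 total_interest=$10.00
After 4 (withdraw($200)): balance=$460.00 total_interest=$10.00
After 5 (month_end (apply 1% monthly interest)): balance=$464.60 total_interest=$14.60
After 6 (month_end (apply 1% monthly interest)): balance=$469.24 total_interest=$19.24
After 7 (year_end (apply 10% annual interest)): balance=$516.16 total_interest=$66.16
After 8 (month_end (apply 1% monthly interest)): balance=$521.32 total_interest=$71.32
After 9 (month_end (apply 1% monthly interest)): balance=$526.53 total_interest=$76.53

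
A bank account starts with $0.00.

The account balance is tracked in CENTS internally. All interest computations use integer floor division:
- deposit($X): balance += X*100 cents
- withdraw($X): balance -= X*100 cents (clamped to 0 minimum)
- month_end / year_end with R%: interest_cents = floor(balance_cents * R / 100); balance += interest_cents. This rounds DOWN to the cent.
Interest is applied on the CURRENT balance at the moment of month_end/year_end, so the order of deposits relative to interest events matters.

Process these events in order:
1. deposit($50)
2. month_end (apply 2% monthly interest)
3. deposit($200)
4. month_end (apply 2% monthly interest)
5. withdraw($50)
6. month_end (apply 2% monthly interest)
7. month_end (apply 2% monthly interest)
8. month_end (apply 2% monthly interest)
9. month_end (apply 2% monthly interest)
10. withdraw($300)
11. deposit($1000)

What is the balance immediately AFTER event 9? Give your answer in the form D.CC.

After 1 (deposit($50)): balance=$50.00 total_interest=$0.00
After 2 (month_end (apply 2% monthly interest)): balance=$51.00 total_interest=$1.00
After 3 (deposit($200)): balance=$251.00 total_interest=$1.00
After 4 (month_end (apply 2% monthly interest)): balance=$256.02 total_interest=$6.02
After 5 (withdraw($50)): balance=$206.02 total_interest=$6.02
After 6 (month_end (apply 2% monthly interest)): balance=$210.14 total_interest=$10.14
After 7 (month_end (apply 2% monthly interest)): balance=$214.34 total_interest=$14.34
After 8 (month_end (apply 2% monthly interest)): balance=$218.62 total_interest=$18.62
After 9 (month_end (apply 2% monthly interest)): balance=$222.99 total_interest=$22.99

Answer: 222.99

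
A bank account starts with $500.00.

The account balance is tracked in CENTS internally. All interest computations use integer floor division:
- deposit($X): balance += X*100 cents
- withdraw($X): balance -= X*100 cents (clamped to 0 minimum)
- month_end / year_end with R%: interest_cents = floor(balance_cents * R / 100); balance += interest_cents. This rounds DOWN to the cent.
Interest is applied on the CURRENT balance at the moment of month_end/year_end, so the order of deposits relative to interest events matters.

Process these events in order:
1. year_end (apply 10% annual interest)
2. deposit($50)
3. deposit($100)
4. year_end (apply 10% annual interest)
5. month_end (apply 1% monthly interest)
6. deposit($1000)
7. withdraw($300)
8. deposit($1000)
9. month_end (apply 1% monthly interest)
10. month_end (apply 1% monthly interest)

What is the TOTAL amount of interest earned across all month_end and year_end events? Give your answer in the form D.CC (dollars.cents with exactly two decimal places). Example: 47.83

After 1 (year_end (apply 10% annual interest)): balance=$550.00 total_interest=$50.00
After 2 (deposit($50)): balance=$600.00 total_interest=$50.00
After 3 (deposit($100)): balance=$700.00 total_interest=$50.00
After 4 (year_end (apply 10% annual interest)): balance=$770.00 total_interest=$120.00
After 5 (month_end (apply 1% monthly interest)): balance=$777.70 total_interest=$127.70
After 6 (deposit($1000)): balance=$1777.70 total_interest=$127.70
After 7 (withdraw($300)): balance=$1477.70 total_interest=$127.70
After 8 (deposit($1000)): balance=$2477.70 total_interest=$127.70
After 9 (month_end (apply 1% monthly interest)): balance=$2502.47 total_interest=$152.47
After 10 (month_end (apply 1% monthly interest)): balance=$2527.49 total_interest=$177.49

Answer: 177.49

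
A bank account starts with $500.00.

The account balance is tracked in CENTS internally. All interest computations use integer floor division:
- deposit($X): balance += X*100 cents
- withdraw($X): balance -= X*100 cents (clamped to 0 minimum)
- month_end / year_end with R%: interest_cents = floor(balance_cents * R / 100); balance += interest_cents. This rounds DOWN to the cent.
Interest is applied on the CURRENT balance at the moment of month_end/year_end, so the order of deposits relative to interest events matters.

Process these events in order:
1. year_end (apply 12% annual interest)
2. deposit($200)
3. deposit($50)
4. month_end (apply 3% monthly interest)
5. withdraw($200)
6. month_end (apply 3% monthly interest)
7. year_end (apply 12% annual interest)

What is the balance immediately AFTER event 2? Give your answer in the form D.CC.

After 1 (year_end (apply 12% annual interest)): balance=$560.00 total_interest=$60.00
After 2 (deposit($200)): balance=$760.00 total_interest=$60.00

Answer: 760.00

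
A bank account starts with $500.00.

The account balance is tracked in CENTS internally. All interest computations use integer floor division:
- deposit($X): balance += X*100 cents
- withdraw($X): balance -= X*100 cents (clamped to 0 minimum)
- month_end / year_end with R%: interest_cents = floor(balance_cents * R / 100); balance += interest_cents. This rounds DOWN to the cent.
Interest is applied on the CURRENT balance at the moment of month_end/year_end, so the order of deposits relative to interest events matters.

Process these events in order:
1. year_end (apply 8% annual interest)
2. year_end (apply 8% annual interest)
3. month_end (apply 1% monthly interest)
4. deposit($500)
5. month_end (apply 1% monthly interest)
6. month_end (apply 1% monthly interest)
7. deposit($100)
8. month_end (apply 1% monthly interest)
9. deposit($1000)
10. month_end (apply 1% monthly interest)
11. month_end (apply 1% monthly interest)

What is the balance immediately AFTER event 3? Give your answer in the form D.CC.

After 1 (year_end (apply 8% annual interest)): balance=$540.00 total_interest=$40.00
After 2 (year_end (apply 8% annual interest)): balance=$583.20 total_interest=$83.20
After 3 (month_end (apply 1% monthly interest)): balance=$589.03 total_interest=$89.03

Answer: 589.03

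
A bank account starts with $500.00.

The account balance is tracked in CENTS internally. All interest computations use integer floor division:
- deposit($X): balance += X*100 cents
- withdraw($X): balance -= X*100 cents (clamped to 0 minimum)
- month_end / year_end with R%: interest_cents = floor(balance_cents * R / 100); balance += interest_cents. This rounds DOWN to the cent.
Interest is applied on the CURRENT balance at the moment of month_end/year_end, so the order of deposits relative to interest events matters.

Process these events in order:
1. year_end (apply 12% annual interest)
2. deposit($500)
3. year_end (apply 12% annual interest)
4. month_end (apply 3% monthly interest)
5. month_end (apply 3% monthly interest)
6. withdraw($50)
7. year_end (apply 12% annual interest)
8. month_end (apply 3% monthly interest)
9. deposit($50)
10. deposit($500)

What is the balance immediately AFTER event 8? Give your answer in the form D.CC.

Answer: 1395.25

Derivation:
After 1 (year_end (apply 12% annual interest)): balance=$560.00 total_interest=$60.00
After 2 (deposit($500)): balance=$1060.00 total_interest=$60.00
After 3 (year_end (apply 12% annual interest)): balance=$1187.20 total_interest=$187.20
After 4 (month_end (apply 3% monthly interest)): balance=$1222.81 total_interest=$222.81
After 5 (month_end (apply 3% monthly interest)): balance=$1259.49 total_interest=$259.49
After 6 (withdraw($50)): balance=$1209.49 total_interest=$259.49
After 7 (year_end (apply 12% annual interest)): balance=$1354.62 total_interest=$404.62
After 8 (month_end (apply 3% monthly interest)): balance=$1395.25 total_interest=$445.25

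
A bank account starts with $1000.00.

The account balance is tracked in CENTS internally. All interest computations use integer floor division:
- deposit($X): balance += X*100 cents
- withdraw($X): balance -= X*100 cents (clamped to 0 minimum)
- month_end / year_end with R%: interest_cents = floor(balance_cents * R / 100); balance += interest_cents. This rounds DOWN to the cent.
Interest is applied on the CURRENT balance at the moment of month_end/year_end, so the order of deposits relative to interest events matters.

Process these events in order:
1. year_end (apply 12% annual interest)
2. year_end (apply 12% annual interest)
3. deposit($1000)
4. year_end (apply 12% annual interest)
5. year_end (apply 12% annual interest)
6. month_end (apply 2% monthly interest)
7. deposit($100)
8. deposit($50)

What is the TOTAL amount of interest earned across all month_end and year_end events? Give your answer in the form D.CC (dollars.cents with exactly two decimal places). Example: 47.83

Answer: 884.46

Derivation:
After 1 (year_end (apply 12% annual interest)): balance=$1120.00 total_interest=$120.00
After 2 (year_end (apply 12% annual interest)): balance=$1254.40 total_interest=$254.40
After 3 (deposit($1000)): balance=$2254.40 total_interest=$254.40
After 4 (year_end (apply 12% annual interest)): balance=$2524.92 total_interest=$524.92
After 5 (year_end (apply 12% annual interest)): balance=$2827.91 total_interest=$827.91
After 6 (month_end (apply 2% monthly interest)): balance=$2884.46 total_interest=$884.46
After 7 (deposit($100)): balance=$2984.46 total_interest=$884.46
After 8 (deposit($50)): balance=$3034.46 total_interest=$884.46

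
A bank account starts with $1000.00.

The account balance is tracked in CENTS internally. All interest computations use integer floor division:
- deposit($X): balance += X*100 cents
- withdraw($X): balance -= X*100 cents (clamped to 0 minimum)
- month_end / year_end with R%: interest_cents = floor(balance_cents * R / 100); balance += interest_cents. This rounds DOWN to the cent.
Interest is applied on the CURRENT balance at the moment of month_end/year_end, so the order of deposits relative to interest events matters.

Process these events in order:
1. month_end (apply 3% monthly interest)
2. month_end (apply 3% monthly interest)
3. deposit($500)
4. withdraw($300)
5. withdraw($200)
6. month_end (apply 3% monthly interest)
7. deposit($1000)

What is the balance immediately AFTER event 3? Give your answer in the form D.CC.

Answer: 1560.90

Derivation:
After 1 (month_end (apply 3% monthly interest)): balance=$1030.00 total_interest=$30.00
After 2 (month_end (apply 3% monthly interest)): balance=$1060.90 total_interest=$60.90
After 3 (deposit($500)): balance=$1560.90 total_interest=$60.90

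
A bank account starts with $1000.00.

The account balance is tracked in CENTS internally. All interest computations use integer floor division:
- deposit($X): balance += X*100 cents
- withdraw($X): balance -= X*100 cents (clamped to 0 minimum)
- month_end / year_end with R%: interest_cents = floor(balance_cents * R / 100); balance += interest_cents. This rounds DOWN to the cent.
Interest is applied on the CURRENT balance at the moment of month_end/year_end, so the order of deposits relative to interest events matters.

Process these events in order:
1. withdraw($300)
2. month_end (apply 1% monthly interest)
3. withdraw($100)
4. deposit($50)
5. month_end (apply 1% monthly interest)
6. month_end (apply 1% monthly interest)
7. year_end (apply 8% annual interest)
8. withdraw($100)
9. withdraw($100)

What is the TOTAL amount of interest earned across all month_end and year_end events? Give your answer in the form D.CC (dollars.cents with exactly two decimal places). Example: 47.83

After 1 (withdraw($300)): balance=$700.00 total_interest=$0.00
After 2 (month_end (apply 1% monthly interest)): balance=$707.00 total_interest=$7.00
After 3 (withdraw($100)): balance=$607.00 total_interest=$7.00
After 4 (deposit($50)): balance=$657.00 total_interest=$7.00
After 5 (month_end (apply 1% monthly interest)): balance=$663.57 total_interest=$13.57
After 6 (month_end (apply 1% monthly interest)): balance=$670.20 total_interest=$20.20
After 7 (year_end (apply 8% annual interest)): balance=$723.81 total_interest=$73.81
After 8 (withdraw($100)): balance=$623.81 total_interest=$73.81
After 9 (withdraw($100)): balance=$523.81 total_interest=$73.81

Answer: 73.81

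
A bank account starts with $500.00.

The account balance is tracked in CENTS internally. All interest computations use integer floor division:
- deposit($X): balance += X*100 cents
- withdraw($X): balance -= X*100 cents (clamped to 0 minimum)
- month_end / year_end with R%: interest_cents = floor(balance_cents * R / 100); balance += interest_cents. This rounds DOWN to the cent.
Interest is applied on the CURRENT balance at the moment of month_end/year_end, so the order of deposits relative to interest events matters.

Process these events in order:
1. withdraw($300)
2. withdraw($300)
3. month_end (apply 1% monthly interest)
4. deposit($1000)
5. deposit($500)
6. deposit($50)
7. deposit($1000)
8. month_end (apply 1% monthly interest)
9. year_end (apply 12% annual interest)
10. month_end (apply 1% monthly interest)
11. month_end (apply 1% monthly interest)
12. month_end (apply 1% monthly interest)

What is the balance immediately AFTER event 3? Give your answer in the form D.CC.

Answer: 0.00

Derivation:
After 1 (withdraw($300)): balance=$200.00 total_interest=$0.00
After 2 (withdraw($300)): balance=$0.00 total_interest=$0.00
After 3 (month_end (apply 1% monthly interest)): balance=$0.00 total_interest=$0.00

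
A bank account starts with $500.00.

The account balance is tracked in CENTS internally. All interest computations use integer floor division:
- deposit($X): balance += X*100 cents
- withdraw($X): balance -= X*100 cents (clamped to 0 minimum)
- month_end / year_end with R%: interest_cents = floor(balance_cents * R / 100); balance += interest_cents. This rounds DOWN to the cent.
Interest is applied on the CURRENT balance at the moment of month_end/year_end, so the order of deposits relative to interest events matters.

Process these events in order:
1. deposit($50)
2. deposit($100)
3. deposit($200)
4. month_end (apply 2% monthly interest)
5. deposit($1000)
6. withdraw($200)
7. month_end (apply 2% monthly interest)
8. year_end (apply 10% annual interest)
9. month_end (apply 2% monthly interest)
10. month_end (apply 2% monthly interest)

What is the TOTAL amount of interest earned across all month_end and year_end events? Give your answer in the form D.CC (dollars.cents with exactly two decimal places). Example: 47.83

After 1 (deposit($50)): balance=$550.00 total_interest=$0.00
After 2 (deposit($100)): balance=$650.00 total_interest=$0.00
After 3 (deposit($200)): balance=$850.00 total_interest=$0.00
After 4 (month_end (apply 2% monthly interest)): balance=$867.00 total_interest=$17.00
After 5 (deposit($1000)): balance=$1867.00 total_interest=$17.00
After 6 (withdraw($200)): balance=$1667.00 total_interest=$17.00
After 7 (month_end (apply 2% monthly interest)): balance=$1700.34 total_interest=$50.34
After 8 (year_end (apply 10% annual interest)): balance=$1870.37 total_interest=$220.37
After 9 (month_end (apply 2% monthly interest)): balance=$1907.77 total_interest=$257.77
After 10 (month_end (apply 2% monthly interest)): balance=$1945.92 total_interest=$295.92

Answer: 295.92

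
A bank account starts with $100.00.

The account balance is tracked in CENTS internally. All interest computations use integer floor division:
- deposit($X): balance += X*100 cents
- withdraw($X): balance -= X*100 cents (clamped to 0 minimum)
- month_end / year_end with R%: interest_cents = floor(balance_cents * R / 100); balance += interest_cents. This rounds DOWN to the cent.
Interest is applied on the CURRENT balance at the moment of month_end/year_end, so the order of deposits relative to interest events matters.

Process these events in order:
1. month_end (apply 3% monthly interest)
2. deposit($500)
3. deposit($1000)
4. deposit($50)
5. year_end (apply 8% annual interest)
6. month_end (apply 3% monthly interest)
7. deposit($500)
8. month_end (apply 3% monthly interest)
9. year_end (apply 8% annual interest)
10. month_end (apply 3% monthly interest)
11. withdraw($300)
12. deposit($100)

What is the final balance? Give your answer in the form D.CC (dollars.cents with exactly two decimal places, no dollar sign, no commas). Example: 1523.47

After 1 (month_end (apply 3% monthly interest)): balance=$103.00 total_interest=$3.00
After 2 (deposit($500)): balance=$603.00 total_interest=$3.00
After 3 (deposit($1000)): balance=$1603.00 total_interest=$3.00
After 4 (deposit($50)): balance=$1653.00 total_interest=$3.00
After 5 (year_end (apply 8% annual interest)): balance=$1785.24 total_interest=$135.24
After 6 (month_end (apply 3% monthly interest)): balance=$1838.79 total_interest=$188.79
After 7 (deposit($500)): balance=$2338.79 total_interest=$188.79
After 8 (month_end (apply 3% monthly interest)): balance=$2408.95 total_interest=$258.95
After 9 (year_end (apply 8% annual interest)): balance=$2601.66 total_interest=$451.66
After 10 (month_end (apply 3% monthly interest)): balance=$2679.70 total_interest=$529.70
After 11 (withdraw($300)): balance=$2379.70 total_interest=$529.70
After 12 (deposit($100)): balance=$2479.70 total_interest=$529.70

Answer: 2479.70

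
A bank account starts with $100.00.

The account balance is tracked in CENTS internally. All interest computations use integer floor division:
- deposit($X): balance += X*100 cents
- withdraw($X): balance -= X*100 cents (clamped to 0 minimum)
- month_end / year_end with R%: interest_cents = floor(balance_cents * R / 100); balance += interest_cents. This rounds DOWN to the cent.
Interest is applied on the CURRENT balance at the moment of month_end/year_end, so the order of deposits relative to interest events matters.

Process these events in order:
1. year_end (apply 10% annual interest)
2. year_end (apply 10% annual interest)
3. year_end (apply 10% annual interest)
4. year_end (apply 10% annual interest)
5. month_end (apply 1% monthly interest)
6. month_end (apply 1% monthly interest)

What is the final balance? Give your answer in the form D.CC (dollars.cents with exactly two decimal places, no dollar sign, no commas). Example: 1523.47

After 1 (year_end (apply 10% annual interest)): balance=$110.00 total_interest=$10.00
After 2 (year_end (apply 10% annual interest)): balance=$121.00 total_interest=$21.00
After 3 (year_end (apply 10% annual interest)): balance=$133.10 total_interest=$33.10
After 4 (year_end (apply 10% annual interest)): balance=$146.41 total_interest=$46.41
After 5 (month_end (apply 1% monthly interest)): balance=$147.87 total_interest=$47.87
After 6 (month_end (apply 1% monthly interest)): balance=$149.34 total_interest=$49.34

Answer: 149.34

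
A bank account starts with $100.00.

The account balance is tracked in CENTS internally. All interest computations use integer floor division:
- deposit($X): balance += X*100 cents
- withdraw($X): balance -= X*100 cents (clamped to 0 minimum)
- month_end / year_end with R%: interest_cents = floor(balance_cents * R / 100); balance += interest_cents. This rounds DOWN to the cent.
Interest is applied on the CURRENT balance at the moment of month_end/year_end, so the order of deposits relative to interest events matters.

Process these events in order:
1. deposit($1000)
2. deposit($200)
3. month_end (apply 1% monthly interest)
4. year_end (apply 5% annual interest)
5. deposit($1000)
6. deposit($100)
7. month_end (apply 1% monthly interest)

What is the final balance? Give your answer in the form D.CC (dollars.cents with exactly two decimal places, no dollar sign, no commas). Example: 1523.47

Answer: 2503.43

Derivation:
After 1 (deposit($1000)): balance=$1100.00 total_interest=$0.00
After 2 (deposit($200)): balance=$1300.00 total_interest=$0.00
After 3 (month_end (apply 1% monthly interest)): balance=$1313.00 total_interest=$13.00
After 4 (year_end (apply 5% annual interest)): balance=$1378.65 total_interest=$78.65
After 5 (deposit($1000)): balance=$2378.65 total_interest=$78.65
After 6 (deposit($100)): balance=$2478.65 total_interest=$78.65
After 7 (month_end (apply 1% monthly interest)): balance=$2503.43 total_interest=$103.43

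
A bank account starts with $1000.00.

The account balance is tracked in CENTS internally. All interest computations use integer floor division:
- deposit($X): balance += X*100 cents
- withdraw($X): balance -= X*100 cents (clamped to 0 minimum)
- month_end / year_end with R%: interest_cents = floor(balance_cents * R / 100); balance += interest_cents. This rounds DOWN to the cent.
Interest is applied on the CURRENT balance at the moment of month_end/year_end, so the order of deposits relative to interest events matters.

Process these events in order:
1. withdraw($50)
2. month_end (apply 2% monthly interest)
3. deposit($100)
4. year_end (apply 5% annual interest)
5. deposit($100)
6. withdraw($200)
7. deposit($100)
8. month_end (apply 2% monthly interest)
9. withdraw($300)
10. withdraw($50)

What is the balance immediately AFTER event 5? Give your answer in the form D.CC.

After 1 (withdraw($50)): balance=$950.00 total_interest=$0.00
After 2 (month_end (apply 2% monthly interest)): balance=$969.00 total_interest=$19.00
After 3 (deposit($100)): balance=$1069.00 total_interest=$19.00
After 4 (year_end (apply 5% annual interest)): balance=$1122.45 total_interest=$72.45
After 5 (deposit($100)): balance=$1222.45 total_interest=$72.45

Answer: 1222.45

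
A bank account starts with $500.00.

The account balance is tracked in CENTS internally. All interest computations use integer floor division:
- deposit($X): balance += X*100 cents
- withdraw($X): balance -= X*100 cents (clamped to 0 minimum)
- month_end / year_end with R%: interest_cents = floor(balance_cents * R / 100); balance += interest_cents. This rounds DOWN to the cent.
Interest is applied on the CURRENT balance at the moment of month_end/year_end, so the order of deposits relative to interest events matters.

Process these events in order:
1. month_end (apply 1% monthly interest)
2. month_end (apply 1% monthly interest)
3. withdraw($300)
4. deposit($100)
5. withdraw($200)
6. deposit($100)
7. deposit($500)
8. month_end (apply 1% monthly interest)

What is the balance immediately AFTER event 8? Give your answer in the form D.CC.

Answer: 717.15

Derivation:
After 1 (month_end (apply 1% monthly interest)): balance=$505.00 total_interest=$5.00
After 2 (month_end (apply 1% monthly interest)): balance=$510.05 total_interest=$10.05
After 3 (withdraw($300)): balance=$210.05 total_interest=$10.05
After 4 (deposit($100)): balance=$310.05 total_interest=$10.05
After 5 (withdraw($200)): balance=$110.05 total_interest=$10.05
After 6 (deposit($100)): balance=$210.05 total_interest=$10.05
After 7 (deposit($500)): balance=$710.05 total_interest=$10.05
After 8 (month_end (apply 1% monthly interest)): balance=$717.15 total_interest=$17.15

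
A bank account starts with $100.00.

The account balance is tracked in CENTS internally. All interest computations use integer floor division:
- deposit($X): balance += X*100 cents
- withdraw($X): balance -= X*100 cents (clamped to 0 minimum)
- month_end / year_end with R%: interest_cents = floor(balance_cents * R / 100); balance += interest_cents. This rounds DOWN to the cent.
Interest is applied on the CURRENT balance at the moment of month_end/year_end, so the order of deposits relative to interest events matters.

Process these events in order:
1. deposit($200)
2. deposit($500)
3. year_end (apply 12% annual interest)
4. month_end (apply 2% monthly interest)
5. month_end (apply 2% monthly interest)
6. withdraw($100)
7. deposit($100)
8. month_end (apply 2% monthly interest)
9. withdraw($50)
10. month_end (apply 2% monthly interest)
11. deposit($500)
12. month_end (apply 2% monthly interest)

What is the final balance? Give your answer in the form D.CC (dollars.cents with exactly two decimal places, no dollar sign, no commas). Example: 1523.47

Answer: 1447.21

Derivation:
After 1 (deposit($200)): balance=$300.00 total_interest=$0.00
After 2 (deposit($500)): balance=$800.00 total_interest=$0.00
After 3 (year_end (apply 12% annual interest)): balance=$896.00 total_interest=$96.00
After 4 (month_end (apply 2% monthly interest)): balance=$913.92 total_interest=$113.92
After 5 (month_end (apply 2% monthly interest)): balance=$932.19 total_interest=$132.19
After 6 (withdraw($100)): balance=$832.19 total_interest=$132.19
After 7 (deposit($100)): balance=$932.19 total_interest=$132.19
After 8 (month_end (apply 2% monthly interest)): balance=$950.83 total_interest=$150.83
After 9 (withdraw($50)): balance=$900.83 total_interest=$150.83
After 10 (month_end (apply 2% monthly interest)): balance=$918.84 total_interest=$168.84
After 11 (deposit($500)): balance=$1418.84 total_interest=$168.84
After 12 (month_end (apply 2% monthly interest)): balance=$1447.21 total_interest=$197.21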